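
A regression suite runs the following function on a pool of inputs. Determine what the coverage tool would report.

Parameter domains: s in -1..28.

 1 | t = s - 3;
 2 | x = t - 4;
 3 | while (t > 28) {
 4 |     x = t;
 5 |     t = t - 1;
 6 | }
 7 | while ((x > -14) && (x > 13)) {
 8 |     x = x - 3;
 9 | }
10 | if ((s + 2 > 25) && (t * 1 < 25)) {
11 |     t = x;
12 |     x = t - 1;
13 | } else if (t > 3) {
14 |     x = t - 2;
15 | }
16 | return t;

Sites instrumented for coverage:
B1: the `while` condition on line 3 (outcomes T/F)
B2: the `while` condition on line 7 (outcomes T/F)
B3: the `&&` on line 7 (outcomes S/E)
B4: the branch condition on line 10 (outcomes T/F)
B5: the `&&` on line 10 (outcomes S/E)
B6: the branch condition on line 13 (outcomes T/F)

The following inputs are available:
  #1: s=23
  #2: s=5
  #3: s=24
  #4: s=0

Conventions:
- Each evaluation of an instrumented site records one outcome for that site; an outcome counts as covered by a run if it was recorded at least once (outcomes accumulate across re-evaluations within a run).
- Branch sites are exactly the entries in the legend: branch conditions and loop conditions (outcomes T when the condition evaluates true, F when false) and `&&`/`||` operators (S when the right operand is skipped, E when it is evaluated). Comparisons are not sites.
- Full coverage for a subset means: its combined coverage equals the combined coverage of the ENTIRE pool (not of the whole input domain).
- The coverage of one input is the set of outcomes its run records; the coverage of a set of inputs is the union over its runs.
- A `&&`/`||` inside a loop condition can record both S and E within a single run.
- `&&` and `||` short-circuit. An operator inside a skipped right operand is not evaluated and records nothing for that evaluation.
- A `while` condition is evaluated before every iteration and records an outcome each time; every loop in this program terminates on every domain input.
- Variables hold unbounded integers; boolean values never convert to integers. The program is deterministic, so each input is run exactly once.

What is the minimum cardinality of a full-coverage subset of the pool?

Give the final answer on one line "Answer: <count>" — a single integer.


input #1, s=23: events B1->F, B3->E, B2->T, B3->E, B2->F, B5->S, B4->F, B6->T; outcomes B1=F, B2=T, B2=F, B3=E, B4=F, B5=S, B6=T
input #2, s=5: events B1->F, B3->E, B2->F, B5->S, B4->F, B6->F; outcomes B1=F, B2=F, B3=E, B4=F, B5=S, B6=F
input #3, s=24: events B1->F, B3->E, B2->T, B3->E, B2->T, B3->E, B2->F, B5->E, B4->T; outcomes B1=F, B2=T, B2=F, B3=E, B4=T, B5=E
input #4, s=0: events B1->F, B3->E, B2->F, B5->S, B4->F, B6->F; outcomes B1=F, B2=F, B3=E, B4=F, B5=S, B6=F
the full pool covers 10 outcomes: B1=F, B2=T, B2=F, B3=E, B4=T, B4=F, B5=S, B5=E, B6=T, B6=F
no size-1 subset reaches all 10 outcomes (best union: 7/10)
no size-2 subset reaches all 10 outcomes (best union: 9/10)
at size 3, {1, 2, 3} reaches all 10 outcomes; every lexicographically earlier size-3 subset fails
Answer: 3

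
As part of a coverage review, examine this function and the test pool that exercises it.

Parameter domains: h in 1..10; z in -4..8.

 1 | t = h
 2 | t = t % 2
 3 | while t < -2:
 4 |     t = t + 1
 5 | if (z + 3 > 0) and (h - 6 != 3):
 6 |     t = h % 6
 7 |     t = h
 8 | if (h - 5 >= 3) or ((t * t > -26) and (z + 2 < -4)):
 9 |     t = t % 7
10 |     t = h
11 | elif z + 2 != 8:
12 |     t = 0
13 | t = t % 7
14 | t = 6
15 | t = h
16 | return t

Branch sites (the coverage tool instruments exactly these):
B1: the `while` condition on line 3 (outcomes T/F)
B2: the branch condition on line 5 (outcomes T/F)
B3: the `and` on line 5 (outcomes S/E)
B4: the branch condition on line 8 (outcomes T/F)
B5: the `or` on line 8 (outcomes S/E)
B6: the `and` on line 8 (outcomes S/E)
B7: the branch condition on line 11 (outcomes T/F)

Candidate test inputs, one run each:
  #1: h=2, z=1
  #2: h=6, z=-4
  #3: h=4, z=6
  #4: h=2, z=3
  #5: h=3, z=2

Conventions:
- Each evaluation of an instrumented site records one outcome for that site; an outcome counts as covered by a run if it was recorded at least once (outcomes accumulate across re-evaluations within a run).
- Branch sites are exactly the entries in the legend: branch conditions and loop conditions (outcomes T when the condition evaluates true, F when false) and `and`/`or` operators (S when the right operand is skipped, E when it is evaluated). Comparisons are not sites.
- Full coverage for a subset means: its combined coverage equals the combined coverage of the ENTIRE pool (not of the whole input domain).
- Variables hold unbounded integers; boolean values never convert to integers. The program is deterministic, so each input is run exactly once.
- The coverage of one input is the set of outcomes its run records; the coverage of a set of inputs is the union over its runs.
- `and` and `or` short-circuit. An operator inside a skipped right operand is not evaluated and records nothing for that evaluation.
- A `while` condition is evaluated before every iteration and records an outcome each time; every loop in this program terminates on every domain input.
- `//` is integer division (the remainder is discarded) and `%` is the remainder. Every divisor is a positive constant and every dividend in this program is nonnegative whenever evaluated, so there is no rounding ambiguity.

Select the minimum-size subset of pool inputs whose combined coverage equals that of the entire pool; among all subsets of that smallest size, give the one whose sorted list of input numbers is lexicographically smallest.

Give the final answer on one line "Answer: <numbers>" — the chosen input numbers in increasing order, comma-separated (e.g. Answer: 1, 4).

run #1 (h=2, z=1) runs B1->F, B3->E, B2->T, B5->E, B6->E, B4->F, B7->T; records B1=F, B2=T, B3=E, B4=F, B5=E, B6=E, B7=T
run #2 (h=6, z=-4) runs B1->F, B3->S, B2->F, B5->E, B6->E, B4->F, B7->T; records B1=F, B2=F, B3=S, B4=F, B5=E, B6=E, B7=T
run #3 (h=4, z=6) runs B1->F, B3->E, B2->T, B5->E, B6->E, B4->F, B7->F; records B1=F, B2=T, B3=E, B4=F, B5=E, B6=E, B7=F
run #4 (h=2, z=3) runs B1->F, B3->E, B2->T, B5->E, B6->E, B4->F, B7->T; records B1=F, B2=T, B3=E, B4=F, B5=E, B6=E, B7=T
run #5 (h=3, z=2) runs B1->F, B3->E, B2->T, B5->E, B6->E, B4->F, B7->T; records B1=F, B2=T, B3=E, B4=F, B5=E, B6=E, B7=T
union over all inputs: B1=F, B2=T, B2=F, B3=S, B3=E, B4=F, B5=E, B6=E, B7=T, B7=F (10 outcomes)
no size-1 subset reaches all 10 outcomes (best union: 7/10)
inputs {2, 3} (size 2) cover everything; no size-2 subset with a lexicographically smaller index list covers all 10

Answer: 2, 3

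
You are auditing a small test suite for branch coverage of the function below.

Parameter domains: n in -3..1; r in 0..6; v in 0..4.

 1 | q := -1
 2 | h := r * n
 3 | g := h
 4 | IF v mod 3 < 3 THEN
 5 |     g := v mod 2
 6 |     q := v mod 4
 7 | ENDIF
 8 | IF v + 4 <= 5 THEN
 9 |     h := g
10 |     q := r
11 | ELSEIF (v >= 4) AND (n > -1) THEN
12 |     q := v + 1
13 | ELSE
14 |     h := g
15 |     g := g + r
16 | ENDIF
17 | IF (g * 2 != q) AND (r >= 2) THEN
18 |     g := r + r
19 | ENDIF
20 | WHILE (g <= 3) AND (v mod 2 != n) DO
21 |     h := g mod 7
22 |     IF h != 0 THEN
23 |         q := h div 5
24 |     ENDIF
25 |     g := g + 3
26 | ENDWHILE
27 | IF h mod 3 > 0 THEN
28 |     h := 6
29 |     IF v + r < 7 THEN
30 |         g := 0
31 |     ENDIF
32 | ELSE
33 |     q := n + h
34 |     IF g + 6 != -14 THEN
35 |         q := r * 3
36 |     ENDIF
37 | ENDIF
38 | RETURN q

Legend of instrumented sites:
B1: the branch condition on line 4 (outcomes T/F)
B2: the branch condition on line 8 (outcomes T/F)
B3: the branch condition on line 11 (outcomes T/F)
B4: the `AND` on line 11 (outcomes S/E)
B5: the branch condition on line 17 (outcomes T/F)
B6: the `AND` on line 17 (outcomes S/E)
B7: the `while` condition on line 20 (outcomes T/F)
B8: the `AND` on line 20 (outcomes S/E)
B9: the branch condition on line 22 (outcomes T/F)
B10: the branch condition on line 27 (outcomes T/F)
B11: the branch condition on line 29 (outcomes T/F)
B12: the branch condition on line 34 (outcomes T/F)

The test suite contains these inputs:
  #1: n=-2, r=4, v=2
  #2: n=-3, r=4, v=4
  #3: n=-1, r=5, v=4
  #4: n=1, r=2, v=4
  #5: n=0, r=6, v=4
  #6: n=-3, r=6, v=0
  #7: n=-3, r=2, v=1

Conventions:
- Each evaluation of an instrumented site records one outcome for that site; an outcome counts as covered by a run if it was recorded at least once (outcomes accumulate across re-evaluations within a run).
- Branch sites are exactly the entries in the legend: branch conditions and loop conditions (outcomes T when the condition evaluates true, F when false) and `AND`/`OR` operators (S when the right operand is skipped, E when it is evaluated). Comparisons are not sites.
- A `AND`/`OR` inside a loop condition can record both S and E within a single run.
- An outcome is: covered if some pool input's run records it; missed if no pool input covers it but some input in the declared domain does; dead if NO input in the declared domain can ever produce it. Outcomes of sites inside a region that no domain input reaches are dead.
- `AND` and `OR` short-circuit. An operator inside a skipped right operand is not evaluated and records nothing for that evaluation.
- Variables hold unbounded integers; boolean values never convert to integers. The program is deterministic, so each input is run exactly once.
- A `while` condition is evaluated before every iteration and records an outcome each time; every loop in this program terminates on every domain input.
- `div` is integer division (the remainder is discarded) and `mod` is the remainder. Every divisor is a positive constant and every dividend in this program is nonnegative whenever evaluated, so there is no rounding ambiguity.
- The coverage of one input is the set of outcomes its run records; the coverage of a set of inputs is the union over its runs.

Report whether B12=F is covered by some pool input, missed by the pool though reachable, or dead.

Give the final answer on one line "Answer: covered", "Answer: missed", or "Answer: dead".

no pool input records B12=F
checking all 175 inputs in the declared domain: B12=F is never recorded -> dead

Answer: dead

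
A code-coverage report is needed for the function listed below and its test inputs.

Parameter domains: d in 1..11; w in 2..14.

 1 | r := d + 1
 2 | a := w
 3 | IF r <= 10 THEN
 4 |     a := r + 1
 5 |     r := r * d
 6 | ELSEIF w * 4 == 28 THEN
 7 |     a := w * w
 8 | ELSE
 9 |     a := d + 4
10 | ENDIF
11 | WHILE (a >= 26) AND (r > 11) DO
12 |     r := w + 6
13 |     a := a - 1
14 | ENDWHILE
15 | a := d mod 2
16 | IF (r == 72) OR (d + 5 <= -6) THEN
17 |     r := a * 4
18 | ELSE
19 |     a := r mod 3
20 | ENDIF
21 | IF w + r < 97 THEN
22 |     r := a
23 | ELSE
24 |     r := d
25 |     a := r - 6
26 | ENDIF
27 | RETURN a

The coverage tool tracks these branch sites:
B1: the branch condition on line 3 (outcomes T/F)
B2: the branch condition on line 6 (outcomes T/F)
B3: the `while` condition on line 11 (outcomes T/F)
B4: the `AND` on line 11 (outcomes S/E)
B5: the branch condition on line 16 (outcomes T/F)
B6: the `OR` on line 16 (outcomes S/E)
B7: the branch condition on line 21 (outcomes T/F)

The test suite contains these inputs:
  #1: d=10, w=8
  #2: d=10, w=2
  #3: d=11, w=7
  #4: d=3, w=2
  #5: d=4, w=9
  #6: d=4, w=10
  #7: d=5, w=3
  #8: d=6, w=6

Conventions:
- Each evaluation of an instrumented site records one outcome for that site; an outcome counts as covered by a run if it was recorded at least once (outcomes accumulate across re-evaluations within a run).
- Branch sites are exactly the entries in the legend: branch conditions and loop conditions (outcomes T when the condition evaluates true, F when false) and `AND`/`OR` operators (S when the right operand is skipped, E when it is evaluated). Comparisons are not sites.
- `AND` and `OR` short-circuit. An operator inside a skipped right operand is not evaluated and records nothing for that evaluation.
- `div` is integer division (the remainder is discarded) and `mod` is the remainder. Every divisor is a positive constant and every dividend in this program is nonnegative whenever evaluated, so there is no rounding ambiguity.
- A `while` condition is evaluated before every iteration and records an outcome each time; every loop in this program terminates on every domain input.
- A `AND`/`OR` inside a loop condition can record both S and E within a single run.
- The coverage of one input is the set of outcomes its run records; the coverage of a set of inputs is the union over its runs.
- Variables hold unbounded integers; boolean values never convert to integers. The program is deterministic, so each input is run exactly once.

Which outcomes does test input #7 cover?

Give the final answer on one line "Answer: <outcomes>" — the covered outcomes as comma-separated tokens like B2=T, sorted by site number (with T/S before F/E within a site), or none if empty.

Running input #7 (d=5, w=3), event by event:
  B1->T, B4->S, B3->F, B6->E, B5->F, B7->T
distinct outcomes covered: B1=T, B3=F, B4=S, B5=F, B6=E, B7=T

Answer: B1=T, B3=F, B4=S, B5=F, B6=E, B7=T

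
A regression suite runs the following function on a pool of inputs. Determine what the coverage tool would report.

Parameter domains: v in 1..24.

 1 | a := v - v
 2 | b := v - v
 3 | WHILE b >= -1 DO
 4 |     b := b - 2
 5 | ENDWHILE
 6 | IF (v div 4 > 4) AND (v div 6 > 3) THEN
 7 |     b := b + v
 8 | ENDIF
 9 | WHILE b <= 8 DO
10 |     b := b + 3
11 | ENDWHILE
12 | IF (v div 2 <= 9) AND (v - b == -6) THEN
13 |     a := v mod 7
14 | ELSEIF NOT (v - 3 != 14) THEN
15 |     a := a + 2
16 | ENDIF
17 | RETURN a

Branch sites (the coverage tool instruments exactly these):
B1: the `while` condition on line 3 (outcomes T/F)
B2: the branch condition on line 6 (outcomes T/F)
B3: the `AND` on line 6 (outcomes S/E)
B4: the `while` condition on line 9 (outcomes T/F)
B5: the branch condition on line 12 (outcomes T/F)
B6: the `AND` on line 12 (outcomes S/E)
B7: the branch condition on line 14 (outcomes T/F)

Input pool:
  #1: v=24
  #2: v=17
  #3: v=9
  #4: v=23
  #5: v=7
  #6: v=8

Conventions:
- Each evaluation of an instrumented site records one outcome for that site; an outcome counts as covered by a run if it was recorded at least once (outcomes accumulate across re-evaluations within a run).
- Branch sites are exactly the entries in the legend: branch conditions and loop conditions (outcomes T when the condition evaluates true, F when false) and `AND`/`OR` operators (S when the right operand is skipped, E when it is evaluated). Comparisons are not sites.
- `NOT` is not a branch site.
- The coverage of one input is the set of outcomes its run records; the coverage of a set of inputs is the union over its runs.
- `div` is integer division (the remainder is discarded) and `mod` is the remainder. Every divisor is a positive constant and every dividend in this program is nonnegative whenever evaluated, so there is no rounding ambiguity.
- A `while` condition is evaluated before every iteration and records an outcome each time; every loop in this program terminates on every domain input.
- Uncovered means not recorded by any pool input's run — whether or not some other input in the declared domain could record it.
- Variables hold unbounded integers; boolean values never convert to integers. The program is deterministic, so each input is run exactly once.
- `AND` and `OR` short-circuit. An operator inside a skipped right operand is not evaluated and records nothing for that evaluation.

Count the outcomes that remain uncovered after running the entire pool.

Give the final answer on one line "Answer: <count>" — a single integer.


input #1, v=24: events B1->T, B1->F, B3->E, B2->T, B4->F, B6->S, B5->F, B7->F; outcomes B1=T, B1=F, B2=T, B3=E, B4=F, B5=F, B6=S, B7=F
input #2, v=17: events B1->T, B1->F, B3->S, B2->F, B4->T, B4->T, B4->T, B4->T, B4->F, B6->E, B5->F, B7->T; outcomes B1=T, B1=F, B2=F, B3=S, B4=T, B4=F, B5=F, B6=E, B7=T
input #3, v=9: events B1->T, B1->F, B3->S, B2->F, B4->T, B4->T, B4->T, B4->T, B4->F, B6->E, B5->F, B7->F; outcomes B1=T, B1=F, B2=F, B3=S, B4=T, B4=F, B5=F, B6=E, B7=F
input #4, v=23: events B1->T, B1->F, B3->E, B2->F, B4->T, B4->T, B4->T, B4->T, B4->F, B6->S, B5->F, B7->F; outcomes B1=T, B1=F, B2=F, B3=E, B4=T, B4=F, B5=F, B6=S, B7=F
input #5, v=7: events B1->T, B1->F, B3->S, B2->F, B4->T, B4->T, B4->T, B4->T, B4->F, B6->E, B5->F, B7->F; outcomes B1=T, B1=F, B2=F, B3=S, B4=T, B4=F, B5=F, B6=E, B7=F
input #6, v=8: events B1->T, B1->F, B3->S, B2->F, B4->T, B4->T, B4->T, B4->T, B4->F, B6->E, B5->F, B7->F; outcomes B1=T, B1=F, B2=F, B3=S, B4=T, B4=F, B5=F, B6=E, B7=F
union over the pool: B1=T, B1=F, B2=T, B2=F, B3=S, B3=E, B4=T, B4=F, B5=F, B6=S, B6=E, B7=T, B7=F
uncovered (1 of 14): B5=T
Answer: 1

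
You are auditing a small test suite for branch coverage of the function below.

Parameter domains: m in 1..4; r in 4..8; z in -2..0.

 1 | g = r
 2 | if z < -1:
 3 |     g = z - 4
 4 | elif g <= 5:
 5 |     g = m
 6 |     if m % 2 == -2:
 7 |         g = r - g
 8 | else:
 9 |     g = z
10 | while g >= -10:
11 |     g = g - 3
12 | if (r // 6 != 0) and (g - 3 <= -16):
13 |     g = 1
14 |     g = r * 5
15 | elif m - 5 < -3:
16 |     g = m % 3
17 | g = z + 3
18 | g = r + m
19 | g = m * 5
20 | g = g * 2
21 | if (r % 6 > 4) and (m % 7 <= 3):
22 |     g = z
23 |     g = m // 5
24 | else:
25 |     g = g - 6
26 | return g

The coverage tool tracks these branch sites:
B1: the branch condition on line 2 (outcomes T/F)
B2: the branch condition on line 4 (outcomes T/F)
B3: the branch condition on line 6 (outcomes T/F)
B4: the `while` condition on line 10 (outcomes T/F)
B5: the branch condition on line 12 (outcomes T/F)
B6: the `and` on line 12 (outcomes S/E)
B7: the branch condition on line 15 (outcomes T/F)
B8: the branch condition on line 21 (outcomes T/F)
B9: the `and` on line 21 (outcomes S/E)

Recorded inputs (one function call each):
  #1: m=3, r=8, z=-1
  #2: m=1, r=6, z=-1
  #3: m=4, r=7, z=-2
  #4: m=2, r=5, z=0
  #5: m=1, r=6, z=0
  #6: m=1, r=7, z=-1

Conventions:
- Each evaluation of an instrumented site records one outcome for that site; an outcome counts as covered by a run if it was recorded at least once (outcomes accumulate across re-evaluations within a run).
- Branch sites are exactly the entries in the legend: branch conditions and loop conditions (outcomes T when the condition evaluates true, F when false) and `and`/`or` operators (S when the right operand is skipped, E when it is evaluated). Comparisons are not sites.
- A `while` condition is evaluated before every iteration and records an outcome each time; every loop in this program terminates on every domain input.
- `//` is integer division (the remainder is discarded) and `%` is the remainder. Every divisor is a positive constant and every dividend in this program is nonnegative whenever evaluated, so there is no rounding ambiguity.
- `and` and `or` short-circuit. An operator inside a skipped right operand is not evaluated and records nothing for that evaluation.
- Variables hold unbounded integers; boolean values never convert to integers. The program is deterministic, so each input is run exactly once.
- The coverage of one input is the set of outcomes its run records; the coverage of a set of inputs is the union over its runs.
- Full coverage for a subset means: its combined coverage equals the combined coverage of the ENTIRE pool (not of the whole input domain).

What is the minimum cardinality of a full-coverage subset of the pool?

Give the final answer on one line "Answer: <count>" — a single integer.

input #1, m=3, r=8, z=-1: events B1->F, B2->F, B4->T, B4->T, B4->T, B4->T, B4->F, B6->E, B5->T, B9->S, B8->F; outcomes B1=F, B2=F, B4=T, B4=F, B5=T, B6=E, B8=F, B9=S
input #2, m=1, r=6, z=-1: events B1->F, B2->F, B4->T, B4->T, B4->T, B4->T, B4->F, B6->E, B5->T, B9->S, B8->F; outcomes B1=F, B2=F, B4=T, B4=F, B5=T, B6=E, B8=F, B9=S
input #3, m=4, r=7, z=-2: events B1->T, B4->T, B4->T, B4->F, B6->E, B5->F, B7->F, B9->S, B8->F; outcomes B1=T, B4=T, B4=F, B5=F, B6=E, B7=F, B8=F, B9=S
input #4, m=2, r=5, z=0: events B1->F, B2->T, B3->F, B4->T, B4->T, B4->T, B4->T, B4->T, B4->F, B6->S, B5->F, B7->F, B9->E, B8->T; outcomes B1=F, B2=T, B3=F, B4=T, B4=F, B5=F, B6=S, B7=F, B8=T, B9=E
input #5, m=1, r=6, z=0: events B1->F, B2->F, B4->T, B4->T, B4->T, B4->T, B4->F, B6->E, B5->F, B7->T, B9->S, B8->F; outcomes B1=F, B2=F, B4=T, B4=F, B5=F, B6=E, B7=T, B8=F, B9=S
input #6, m=1, r=7, z=-1: events B1->F, B2->F, B4->T, B4->T, B4->T, B4->T, B4->F, B6->E, B5->T, B9->S, B8->F; outcomes B1=F, B2=F, B4=T, B4=F, B5=T, B6=E, B8=F, B9=S
union over all inputs: B1=T, B1=F, B2=T, B2=F, B3=F, B4=T, B4=F, B5=T, B5=F, B6=S, B6=E, B7=T, B7=F, B8=T, B8=F, B9=S, B9=E (17 outcomes)
checked all size-1 subsets: none covers 17 outcomes (max 10/17)
checked all size-2 subsets: none covers 17 outcomes (max 15/17)
checked all size-3 subsets: none covers 17 outcomes (max 16/17)
at size 4, {1, 3, 4, 5} reaches all 17 outcomes; every lexicographically earlier size-4 subset fails

Answer: 4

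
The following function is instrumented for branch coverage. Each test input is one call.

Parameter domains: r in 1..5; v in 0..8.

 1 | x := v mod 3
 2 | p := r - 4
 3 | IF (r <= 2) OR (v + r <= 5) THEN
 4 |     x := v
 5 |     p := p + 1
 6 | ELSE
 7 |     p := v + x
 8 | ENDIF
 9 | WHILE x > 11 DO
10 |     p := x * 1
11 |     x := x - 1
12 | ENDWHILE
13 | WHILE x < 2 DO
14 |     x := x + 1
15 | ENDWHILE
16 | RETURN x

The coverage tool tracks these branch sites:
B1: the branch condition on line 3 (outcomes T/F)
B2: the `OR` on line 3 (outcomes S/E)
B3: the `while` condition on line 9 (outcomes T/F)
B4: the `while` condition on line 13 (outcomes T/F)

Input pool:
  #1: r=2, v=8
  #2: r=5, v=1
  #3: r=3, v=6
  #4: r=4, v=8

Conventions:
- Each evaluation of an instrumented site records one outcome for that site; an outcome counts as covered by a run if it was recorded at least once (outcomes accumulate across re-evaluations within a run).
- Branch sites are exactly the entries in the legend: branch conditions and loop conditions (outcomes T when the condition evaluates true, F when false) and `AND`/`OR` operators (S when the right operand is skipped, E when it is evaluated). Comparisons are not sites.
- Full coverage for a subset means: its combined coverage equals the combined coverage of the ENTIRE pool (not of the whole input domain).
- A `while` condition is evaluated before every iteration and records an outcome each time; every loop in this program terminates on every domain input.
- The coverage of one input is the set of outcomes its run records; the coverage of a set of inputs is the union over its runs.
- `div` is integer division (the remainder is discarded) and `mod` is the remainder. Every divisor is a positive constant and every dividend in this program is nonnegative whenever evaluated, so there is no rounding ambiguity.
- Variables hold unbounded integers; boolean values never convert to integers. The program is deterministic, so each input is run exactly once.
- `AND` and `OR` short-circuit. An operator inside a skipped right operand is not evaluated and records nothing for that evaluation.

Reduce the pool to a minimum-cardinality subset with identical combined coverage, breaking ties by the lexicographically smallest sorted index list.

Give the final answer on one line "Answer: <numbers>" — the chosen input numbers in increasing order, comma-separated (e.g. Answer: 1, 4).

#1 (r=2, v=8) -> B2->S, B1->T, B3->F, B4->F; covered: B1=T, B2=S, B3=F, B4=F
#2 (r=5, v=1) -> B2->E, B1->F, B3->F, B4->T, B4->F; covered: B1=F, B2=E, B3=F, B4=T, B4=F
#3 (r=3, v=6) -> B2->E, B1->F, B3->F, B4->T, B4->T, B4->F; covered: B1=F, B2=E, B3=F, B4=T, B4=F
#4 (r=4, v=8) -> B2->E, B1->F, B3->F, B4->F; covered: B1=F, B2=E, B3=F, B4=F
pool-wide coverage (7 outcomes): B1=T, B1=F, B2=S, B2=E, B3=F, B4=T, B4=F
checked all size-1 subsets: none covers 7 outcomes (max 5/7)
size 2: inputs {1, 2} cover all 7 outcomes, and no lexicographically smaller subset of this size does

Answer: 1, 2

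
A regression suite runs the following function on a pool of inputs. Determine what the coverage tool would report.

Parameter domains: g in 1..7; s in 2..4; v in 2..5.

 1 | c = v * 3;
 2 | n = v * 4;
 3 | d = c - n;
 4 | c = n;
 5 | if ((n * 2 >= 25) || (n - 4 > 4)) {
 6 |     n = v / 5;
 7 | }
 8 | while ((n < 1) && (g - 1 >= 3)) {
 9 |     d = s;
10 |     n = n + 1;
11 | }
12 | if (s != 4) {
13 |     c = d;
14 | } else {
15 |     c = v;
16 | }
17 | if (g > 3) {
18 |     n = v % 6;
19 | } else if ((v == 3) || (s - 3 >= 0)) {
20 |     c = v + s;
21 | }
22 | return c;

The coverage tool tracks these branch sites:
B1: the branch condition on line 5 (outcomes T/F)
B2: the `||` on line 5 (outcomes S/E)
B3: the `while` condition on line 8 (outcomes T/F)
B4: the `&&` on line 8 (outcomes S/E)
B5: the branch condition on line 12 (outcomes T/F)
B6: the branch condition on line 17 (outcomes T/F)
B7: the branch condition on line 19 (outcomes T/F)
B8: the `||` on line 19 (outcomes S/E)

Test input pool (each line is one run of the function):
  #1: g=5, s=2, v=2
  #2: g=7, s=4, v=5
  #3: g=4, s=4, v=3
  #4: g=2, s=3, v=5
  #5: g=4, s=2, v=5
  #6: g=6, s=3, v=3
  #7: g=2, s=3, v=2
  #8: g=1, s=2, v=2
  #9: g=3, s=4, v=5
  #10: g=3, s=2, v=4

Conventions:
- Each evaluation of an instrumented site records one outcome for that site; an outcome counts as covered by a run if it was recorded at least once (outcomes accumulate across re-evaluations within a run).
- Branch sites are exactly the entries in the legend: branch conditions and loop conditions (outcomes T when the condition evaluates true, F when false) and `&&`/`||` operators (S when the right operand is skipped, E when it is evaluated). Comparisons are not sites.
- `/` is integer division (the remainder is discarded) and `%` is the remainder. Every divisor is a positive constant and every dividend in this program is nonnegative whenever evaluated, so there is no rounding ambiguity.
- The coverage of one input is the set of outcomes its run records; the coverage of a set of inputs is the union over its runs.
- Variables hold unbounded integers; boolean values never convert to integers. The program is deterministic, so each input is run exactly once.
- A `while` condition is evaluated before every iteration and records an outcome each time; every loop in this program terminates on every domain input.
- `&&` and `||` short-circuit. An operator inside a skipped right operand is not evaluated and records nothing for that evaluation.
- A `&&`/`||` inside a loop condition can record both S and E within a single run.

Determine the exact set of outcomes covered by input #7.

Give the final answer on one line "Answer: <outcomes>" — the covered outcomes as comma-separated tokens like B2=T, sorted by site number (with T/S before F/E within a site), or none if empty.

Simulating input #7 (g=2, s=3, v=2) step by step:
  B2->E, B1->F, B4->S, B3->F, B5->T, B6->F, B8->E, B7->T
as a set, this run covers: B1=F, B2=E, B3=F, B4=S, B5=T, B6=F, B7=T, B8=E

Answer: B1=F, B2=E, B3=F, B4=S, B5=T, B6=F, B7=T, B8=E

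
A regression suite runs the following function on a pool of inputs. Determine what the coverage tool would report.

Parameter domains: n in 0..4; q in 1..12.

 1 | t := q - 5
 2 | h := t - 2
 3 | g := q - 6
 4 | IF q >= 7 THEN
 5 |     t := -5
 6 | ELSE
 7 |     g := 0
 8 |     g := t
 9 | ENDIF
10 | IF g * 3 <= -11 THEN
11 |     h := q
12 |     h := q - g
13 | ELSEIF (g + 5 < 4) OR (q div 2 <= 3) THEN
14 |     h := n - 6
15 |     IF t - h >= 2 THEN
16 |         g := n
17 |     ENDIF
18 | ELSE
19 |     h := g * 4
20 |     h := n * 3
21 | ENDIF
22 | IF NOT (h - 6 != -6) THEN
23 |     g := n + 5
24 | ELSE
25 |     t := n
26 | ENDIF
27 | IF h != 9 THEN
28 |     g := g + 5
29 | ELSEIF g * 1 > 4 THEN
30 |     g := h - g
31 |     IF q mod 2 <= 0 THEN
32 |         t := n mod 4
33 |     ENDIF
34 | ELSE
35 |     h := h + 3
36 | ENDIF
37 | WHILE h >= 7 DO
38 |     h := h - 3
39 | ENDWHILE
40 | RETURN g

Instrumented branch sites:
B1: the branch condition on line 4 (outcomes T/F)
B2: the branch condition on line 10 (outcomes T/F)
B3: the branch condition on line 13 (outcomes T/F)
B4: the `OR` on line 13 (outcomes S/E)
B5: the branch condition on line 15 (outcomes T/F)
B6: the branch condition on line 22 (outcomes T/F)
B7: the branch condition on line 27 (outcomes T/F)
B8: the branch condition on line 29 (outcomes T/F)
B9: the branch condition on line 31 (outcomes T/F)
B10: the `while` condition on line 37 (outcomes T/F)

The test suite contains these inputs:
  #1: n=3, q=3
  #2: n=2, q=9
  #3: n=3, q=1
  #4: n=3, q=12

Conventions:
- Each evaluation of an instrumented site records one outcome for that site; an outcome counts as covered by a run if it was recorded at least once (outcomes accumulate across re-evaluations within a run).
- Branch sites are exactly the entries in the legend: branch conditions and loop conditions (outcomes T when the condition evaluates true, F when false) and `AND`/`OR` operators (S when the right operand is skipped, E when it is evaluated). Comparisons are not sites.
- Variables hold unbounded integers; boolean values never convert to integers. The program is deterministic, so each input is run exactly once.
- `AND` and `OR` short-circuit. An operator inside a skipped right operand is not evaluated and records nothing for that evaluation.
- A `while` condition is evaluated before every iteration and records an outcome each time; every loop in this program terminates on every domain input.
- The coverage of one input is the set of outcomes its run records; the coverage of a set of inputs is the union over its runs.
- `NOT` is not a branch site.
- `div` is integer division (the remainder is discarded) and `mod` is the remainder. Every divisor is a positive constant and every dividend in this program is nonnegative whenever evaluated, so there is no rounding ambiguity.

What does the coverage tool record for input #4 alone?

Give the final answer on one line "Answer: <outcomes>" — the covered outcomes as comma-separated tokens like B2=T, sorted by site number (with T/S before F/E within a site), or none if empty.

Event log for input #4 (n=3, q=12):
  B1->T, B2->F, B4->E, B3->F, B6->F, B7->F, B8->T, B9->T, B10->T, B10->F
deduplicating events, the covered set is: B1=T, B2=F, B3=F, B4=E, B6=F, B7=F, B8=T, B9=T, B10=T, B10=F

Answer: B1=T, B2=F, B3=F, B4=E, B6=F, B7=F, B8=T, B9=T, B10=T, B10=F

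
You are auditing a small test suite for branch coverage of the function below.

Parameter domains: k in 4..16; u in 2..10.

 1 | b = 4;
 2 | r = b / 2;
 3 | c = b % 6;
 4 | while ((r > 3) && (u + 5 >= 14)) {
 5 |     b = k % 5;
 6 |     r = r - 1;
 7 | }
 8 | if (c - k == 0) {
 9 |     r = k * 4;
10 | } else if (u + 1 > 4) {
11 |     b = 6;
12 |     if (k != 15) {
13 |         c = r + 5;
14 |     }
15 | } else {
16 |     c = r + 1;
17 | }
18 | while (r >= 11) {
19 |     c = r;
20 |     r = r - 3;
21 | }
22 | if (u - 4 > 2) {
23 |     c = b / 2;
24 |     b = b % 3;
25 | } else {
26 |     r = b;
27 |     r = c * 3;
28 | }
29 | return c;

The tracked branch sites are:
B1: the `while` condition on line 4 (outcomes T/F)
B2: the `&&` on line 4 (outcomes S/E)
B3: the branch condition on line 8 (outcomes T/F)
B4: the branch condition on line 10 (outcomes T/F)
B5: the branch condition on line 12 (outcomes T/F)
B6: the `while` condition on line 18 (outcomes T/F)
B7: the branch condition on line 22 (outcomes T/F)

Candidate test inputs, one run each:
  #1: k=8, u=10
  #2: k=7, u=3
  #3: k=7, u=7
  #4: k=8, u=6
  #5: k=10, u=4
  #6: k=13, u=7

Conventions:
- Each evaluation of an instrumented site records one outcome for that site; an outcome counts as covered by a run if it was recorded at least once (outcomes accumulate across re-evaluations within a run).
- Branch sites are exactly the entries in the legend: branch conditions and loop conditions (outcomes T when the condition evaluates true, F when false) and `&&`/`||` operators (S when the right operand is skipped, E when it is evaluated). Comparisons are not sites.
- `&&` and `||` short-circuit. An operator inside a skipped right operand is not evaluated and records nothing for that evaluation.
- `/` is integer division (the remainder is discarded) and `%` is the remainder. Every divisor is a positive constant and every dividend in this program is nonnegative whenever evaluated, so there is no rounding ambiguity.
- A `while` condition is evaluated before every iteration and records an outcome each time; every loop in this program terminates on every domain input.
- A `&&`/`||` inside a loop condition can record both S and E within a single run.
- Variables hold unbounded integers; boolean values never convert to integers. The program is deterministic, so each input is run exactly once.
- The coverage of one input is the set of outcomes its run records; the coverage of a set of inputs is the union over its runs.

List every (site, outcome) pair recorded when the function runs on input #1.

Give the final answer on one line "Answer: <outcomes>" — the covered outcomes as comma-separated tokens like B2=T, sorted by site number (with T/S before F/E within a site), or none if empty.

Running input #1 (k=8, u=10), event by event:
  B2->S, B1->F, B3->F, B4->T, B5->T, B6->F, B7->T
distinct outcomes covered: B1=F, B2=S, B3=F, B4=T, B5=T, B6=F, B7=T

Answer: B1=F, B2=S, B3=F, B4=T, B5=T, B6=F, B7=T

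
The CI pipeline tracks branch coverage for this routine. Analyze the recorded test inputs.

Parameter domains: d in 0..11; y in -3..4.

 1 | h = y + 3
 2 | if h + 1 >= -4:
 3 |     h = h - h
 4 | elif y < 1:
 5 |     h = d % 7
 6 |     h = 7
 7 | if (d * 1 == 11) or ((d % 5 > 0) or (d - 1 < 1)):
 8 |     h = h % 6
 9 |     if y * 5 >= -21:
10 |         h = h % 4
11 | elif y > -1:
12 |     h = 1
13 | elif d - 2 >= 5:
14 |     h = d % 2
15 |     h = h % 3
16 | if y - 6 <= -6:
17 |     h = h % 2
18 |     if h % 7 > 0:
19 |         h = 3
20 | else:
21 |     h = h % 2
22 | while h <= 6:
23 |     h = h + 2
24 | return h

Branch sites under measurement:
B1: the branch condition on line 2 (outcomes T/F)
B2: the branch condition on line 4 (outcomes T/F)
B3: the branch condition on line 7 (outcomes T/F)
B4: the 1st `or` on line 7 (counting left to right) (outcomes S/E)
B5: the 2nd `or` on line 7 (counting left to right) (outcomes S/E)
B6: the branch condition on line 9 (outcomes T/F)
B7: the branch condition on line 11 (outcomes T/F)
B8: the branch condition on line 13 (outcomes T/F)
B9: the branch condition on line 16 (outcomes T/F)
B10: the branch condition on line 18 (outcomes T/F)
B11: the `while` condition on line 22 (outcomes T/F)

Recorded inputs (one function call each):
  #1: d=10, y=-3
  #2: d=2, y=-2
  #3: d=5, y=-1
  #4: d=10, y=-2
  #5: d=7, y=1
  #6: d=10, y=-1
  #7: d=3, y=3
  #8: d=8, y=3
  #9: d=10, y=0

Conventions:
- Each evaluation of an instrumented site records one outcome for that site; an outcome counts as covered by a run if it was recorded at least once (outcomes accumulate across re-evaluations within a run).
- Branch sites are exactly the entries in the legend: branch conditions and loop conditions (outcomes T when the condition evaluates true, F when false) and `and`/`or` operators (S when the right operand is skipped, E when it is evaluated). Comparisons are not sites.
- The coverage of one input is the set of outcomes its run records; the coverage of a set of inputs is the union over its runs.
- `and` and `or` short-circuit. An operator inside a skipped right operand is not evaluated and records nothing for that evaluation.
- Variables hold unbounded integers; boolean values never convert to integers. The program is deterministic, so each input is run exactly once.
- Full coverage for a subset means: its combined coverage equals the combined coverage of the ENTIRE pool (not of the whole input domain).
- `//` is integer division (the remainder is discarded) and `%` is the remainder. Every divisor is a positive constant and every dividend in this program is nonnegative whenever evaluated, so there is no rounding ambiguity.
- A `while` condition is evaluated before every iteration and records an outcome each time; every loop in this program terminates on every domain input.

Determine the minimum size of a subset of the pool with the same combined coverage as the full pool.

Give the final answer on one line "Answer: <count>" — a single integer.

#1 (d=10, y=-3) -> B1->T, B4->E, B5->E, B3->F, B7->F, B8->T, B9->T, B10->F, B11->T, B11->T, B11->T, B11->T, B11->F; covered: B1=T, B3=F, B4=E, B5=E, B7=F, B8=T, B9=T, B10=F, B11=T, B11=F
#2 (d=2, y=-2) -> B1->T, B4->E, B5->S, B3->T, B6->T, B9->T, B10->F, B11->T, B11->T, B11->T, B11->T, B11->F; covered: B1=T, B3=T, B4=E, B5=S, B6=T, B9=T, B10=F, B11=T, B11=F
#3 (d=5, y=-1) -> B1->T, B4->E, B5->E, B3->F, B7->F, B8->F, B9->T, B10->F, B11->T, B11->T, B11->T, B11->T, B11->F; covered: B1=T, B3=F, B4=E, B5=E, B7=F, B8=F, B9=T, B10=F, B11=T, B11=F
#4 (d=10, y=-2) -> B1->T, B4->E, B5->E, B3->F, B7->F, B8->T, B9->T, B10->F, B11->T, B11->T, B11->T, B11->T, B11->F; covered: B1=T, B3=F, B4=E, B5=E, B7=F, B8=T, B9=T, B10=F, B11=T, B11=F
#5 (d=7, y=1) -> B1->T, B4->E, B5->S, B3->T, B6->T, B9->F, B11->T, B11->T, B11->T, B11->T, B11->F; covered: B1=T, B3=T, B4=E, B5=S, B6=T, B9=F, B11=T, B11=F
#6 (d=10, y=-1) -> B1->T, B4->E, B5->E, B3->F, B7->F, B8->T, B9->T, B10->F, B11->T, B11->T, B11->T, B11->T, B11->F; covered: B1=T, B3=F, B4=E, B5=E, B7=F, B8=T, B9=T, B10=F, B11=T, B11=F
#7 (d=3, y=3) -> B1->T, B4->E, B5->S, B3->T, B6->T, B9->F, B11->T, B11->T, B11->T, B11->T, B11->F; covered: B1=T, B3=T, B4=E, B5=S, B6=T, B9=F, B11=T, B11=F
#8 (d=8, y=3) -> B1->T, B4->E, B5->S, B3->T, B6->T, B9->F, B11->T, B11->T, B11->T, B11->T, B11->F; covered: B1=T, B3=T, B4=E, B5=S, B6=T, B9=F, B11=T, B11=F
#9 (d=10, y=0) -> B1->T, B4->E, B5->E, B3->F, B7->T, B9->T, B10->T, B11->T, B11->T, B11->F; covered: B1=T, B3=F, B4=E, B5=E, B7=T, B9=T, B10=T, B11=T, B11=F
pool-wide coverage (17 outcomes): B1=T, B3=T, B3=F, B4=E, B5=S, B5=E, B6=T, B7=T, B7=F, B8=T, B8=F, B9=T, B9=F, B10=T, B10=F, B11=T, B11=F
every size-1 subset falls short of the 17 outcomes (best: 10/17)
every size-2 subset falls short of the 17 outcomes (best: 14/17)
every size-3 subset falls short of the 17 outcomes (best: 16/17)
inputs {1, 3, 5, 9} (size 4) cover everything; no size-4 subset with a lexicographically smaller index list covers all 17

Answer: 4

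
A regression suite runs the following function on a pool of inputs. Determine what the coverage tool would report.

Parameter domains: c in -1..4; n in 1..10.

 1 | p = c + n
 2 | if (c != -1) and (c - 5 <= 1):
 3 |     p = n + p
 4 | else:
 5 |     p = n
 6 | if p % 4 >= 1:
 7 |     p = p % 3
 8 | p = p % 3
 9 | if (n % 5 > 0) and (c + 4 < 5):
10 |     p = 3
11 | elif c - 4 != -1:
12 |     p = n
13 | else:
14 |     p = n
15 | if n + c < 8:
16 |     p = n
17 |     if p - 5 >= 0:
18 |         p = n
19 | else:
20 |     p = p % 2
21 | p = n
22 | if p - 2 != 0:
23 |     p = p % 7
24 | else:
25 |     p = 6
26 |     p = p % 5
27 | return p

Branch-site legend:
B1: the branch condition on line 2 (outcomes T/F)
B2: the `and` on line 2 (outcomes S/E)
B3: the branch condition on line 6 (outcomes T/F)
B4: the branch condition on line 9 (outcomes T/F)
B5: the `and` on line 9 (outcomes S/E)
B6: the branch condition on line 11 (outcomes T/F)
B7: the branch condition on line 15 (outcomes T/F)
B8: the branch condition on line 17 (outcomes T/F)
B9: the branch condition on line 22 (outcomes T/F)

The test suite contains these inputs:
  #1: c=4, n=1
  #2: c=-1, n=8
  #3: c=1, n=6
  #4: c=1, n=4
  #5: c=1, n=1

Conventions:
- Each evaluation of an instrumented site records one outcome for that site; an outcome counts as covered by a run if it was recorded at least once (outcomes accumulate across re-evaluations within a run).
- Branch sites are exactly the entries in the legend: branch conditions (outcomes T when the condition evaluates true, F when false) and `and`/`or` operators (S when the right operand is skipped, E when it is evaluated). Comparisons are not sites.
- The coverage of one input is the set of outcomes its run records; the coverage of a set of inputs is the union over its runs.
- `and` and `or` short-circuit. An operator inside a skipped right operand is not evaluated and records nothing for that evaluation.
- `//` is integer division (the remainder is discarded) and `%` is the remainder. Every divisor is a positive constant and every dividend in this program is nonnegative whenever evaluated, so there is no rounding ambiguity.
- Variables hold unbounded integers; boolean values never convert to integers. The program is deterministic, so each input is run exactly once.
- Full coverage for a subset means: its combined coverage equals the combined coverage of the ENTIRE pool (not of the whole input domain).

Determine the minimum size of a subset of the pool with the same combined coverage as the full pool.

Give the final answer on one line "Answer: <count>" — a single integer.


#1 (c=4, n=1) -> covered: B1=T, B2=E, B3=T, B4=F, B5=E, B6=T, B7=T, B8=F, B9=T
#2 (c=-1, n=8) -> covered: B1=F, B2=S, B3=F, B4=T, B5=E, B7=T, B8=T, B9=T
#3 (c=1, n=6) -> covered: B1=T, B2=E, B3=T, B4=F, B5=E, B6=T, B7=T, B8=T, B9=T
#4 (c=1, n=4) -> covered: B1=T, B2=E, B3=T, B4=F, B5=E, B6=T, B7=T, B8=F, B9=T
#5 (c=1, n=1) -> covered: B1=T, B2=E, B3=T, B4=F, B5=E, B6=T, B7=T, B8=F, B9=T
the full pool covers 14 outcomes: B1=T, B1=F, B2=S, B2=E, B3=T, B3=F, B4=T, B4=F, B5=E, B6=T, B7=T, B8=T, B8=F, B9=T
every size-1 subset falls short of the 14 outcomes (best: 9/14)
inputs {1, 2} (size 2) cover everything; no size-2 subset with a lexicographically smaller index list covers all 14
Answer: 2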